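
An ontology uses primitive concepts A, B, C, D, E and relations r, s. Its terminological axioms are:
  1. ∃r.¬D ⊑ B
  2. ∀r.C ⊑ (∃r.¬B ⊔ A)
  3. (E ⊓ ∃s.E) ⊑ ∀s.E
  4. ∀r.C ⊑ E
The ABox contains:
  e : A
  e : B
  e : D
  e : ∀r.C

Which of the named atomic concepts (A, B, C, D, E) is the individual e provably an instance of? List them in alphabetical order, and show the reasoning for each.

{A, B, D, E}

1. e : A?  L(e) = {A, B, D, ∀r.C} ∪ {¬A}
   clash {A, ¬A} at e — e ∈ A
2. e : B?  L(e) = {A, B, D, ∀r.C} ∪ {¬B}
   clash {B, ¬B} at e — e ∈ B
3. e : C?  L(e) = {A, B, D, ∀r.C} ∪ {¬C}
   apply at e: ∀r.C⊑(∃r.¬B ⊔ A); ∀r.C⊑E
   open: L(e) ⊇ {A, B, D, E, ¬C, …} — e ∉ C possible
4. e : D?  L(e) = {A, B, D, ∀r.C} ∪ {¬D}
   clash {D, ¬D} at e — e ∈ D
5. e : E?  L(e) = {A, B, D, ∀r.C} ∪ {¬E}
   clash {E, ¬E} at e — e ∈ E
6. Entailed for e: {A, B, D, E}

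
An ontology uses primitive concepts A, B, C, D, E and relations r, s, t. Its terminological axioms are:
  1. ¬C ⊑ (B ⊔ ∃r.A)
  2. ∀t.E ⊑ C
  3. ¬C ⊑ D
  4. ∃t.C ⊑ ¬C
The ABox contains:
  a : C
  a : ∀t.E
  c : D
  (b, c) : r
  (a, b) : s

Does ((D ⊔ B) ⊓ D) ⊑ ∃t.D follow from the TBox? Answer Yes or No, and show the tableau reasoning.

No

1. ((D ⊔ B) ⊓ D) ⊑ ∃t.D  ⇔  (((D ⊔ B) ⊓ D) ⊓ ∀t.¬D) unsat w.r.t. T
   open: L(x₀) ⊇ {C, D, ∀t.¬C, ∀t.¬D}
2. Hence ((D ⊔ B) ⊓ D) ⊑ ∃t.D: not entailed.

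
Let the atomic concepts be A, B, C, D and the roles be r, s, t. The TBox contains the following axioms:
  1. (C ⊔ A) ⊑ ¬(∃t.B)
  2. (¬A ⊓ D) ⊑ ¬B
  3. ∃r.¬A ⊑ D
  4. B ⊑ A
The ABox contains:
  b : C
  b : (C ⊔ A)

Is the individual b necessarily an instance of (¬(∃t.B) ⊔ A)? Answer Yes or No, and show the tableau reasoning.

1. b : (¬(∃t.B) ⊔ A)?  L(b) = {C, (C ⊔ A)} ∪ {(∃t.B ⊓ ¬A)}
   clash {A, ¬A} at b — b ∈ (¬(∃t.B) ⊔ A)
2. Hence b : (¬(∃t.B) ⊔ A): entailed.

Yes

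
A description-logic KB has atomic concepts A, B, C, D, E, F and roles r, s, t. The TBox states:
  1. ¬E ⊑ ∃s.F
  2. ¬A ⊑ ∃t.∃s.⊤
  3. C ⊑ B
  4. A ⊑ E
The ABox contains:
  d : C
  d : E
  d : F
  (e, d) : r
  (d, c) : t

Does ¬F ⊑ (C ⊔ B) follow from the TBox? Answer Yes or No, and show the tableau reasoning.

No

1. ¬F ⊑ (C ⊔ B)  ⇔  (¬F ⊓ (¬C ⊓ ¬B)) unsat w.r.t. T
   open: L(x₀) ⊇ {A, E, ¬B, ¬C, ¬F}
2. Hence ¬F ⊑ (C ⊔ B): not entailed.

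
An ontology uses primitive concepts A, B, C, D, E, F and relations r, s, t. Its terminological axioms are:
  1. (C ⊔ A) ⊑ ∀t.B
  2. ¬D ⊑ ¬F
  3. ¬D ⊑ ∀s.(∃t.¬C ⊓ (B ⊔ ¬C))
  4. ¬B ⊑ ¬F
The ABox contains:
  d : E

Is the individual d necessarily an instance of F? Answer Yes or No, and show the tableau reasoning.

No

1. d : F?  L(d) = {E} ∪ {¬F}
   open: L(d) ⊇ {D, E, ¬A, ¬C, ¬F} — d ∉ F possible
2. Hence d : F: not entailed.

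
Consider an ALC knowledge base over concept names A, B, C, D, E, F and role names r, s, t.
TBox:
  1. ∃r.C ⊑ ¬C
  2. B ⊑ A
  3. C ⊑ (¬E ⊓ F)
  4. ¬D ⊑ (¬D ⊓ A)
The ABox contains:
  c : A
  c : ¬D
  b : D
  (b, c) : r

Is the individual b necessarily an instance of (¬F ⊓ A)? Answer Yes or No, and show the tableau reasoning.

1. b : (¬F ⊓ A)?  L(b) = {D} ∪ {(F ⊔ ¬A)}
   open: L(b) ⊇ {D, F, ¬B, ¬C} — b ∉ (¬F ⊓ A) possible
2. Hence b : (¬F ⊓ A): not entailed.

No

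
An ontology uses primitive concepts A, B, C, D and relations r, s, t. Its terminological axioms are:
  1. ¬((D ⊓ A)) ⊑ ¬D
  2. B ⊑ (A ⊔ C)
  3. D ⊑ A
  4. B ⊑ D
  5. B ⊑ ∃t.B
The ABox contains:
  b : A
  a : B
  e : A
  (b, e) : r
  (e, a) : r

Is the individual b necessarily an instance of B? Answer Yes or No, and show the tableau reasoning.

1. b : B?  L(b) = {A} ∪ {¬B}
   open: L(b) ⊇ {A, D, ¬B} — b ∉ B possible
2. Hence b : B: not entailed.

No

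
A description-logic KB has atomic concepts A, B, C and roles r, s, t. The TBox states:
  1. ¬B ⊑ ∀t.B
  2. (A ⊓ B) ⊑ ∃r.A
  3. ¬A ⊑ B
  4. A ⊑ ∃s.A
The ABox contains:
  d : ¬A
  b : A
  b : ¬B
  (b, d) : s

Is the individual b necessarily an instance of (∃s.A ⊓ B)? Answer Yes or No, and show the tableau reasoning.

No

1. b : (∃s.A ⊓ B)?  L(b) = {A, ¬B} ∪ {(∀s.¬A ⊔ ¬B)}
   apply at b: ¬B⊑∀t.B; A⊑∃s.A
   open: L(b) ⊇ {A, ¬B, ∀t.B, ∃s.A} (+ ∃-successors) — b ∉ (∃s.A ⊓ B) possible
2. Hence b : (∃s.A ⊓ B): not entailed.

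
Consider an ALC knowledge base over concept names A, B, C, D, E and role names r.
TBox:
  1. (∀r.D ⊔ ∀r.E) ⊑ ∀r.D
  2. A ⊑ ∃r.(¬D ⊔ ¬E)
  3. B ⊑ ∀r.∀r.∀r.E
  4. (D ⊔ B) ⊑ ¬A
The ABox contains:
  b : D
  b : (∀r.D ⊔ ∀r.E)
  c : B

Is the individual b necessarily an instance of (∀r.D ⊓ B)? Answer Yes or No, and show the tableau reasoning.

1. b : (∀r.D ⊓ B)?  L(b) = {D, (∀r.D ⊔ ∀r.E)} ∪ {(∃r.¬D ⊔ ¬B)}
   apply at b: (∀r.D ⊔ ∀r.E)⊑∀r.D
   open: L(b) ⊇ {D, ¬A, ¬B, ∀r.D} — b ∉ (∀r.D ⊓ B) possible
2. Hence b : (∀r.D ⊓ B): not entailed.

No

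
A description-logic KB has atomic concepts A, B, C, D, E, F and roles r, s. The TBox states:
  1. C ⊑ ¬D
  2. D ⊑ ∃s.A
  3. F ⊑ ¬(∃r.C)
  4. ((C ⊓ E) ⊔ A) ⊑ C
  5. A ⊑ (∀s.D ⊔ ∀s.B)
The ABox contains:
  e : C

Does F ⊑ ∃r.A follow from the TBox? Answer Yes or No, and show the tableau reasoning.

1. F ⊑ ∃r.A  ⇔  (F ⊓ ∀r.¬A) unsat w.r.t. T
   apply at x₀: F⊑¬(∃r.C)
   open: L(x₀) ⊇ {F, ¬A, ¬C, ¬D, ∀r.¬A, …}
2. Hence F ⊑ ∃r.A: not entailed.

No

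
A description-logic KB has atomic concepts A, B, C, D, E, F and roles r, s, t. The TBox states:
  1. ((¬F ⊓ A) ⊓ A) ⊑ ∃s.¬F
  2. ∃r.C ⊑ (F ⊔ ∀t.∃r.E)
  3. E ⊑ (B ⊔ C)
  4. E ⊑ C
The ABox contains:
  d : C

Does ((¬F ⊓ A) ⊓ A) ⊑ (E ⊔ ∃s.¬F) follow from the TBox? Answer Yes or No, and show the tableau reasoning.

Yes

1. ((¬F ⊓ A) ⊓ A) ⊑ (E ⊔ ∃s.¬F)  ⇔  (((¬F ⊓ A) ⊓ A) ⊓ (¬E ⊓ ∀s.F)) unsat w.r.t. T
   all branches close; clash {F, ¬F} at an ∃-successor
2. Hence ((¬F ⊓ A) ⊓ A) ⊑ (E ⊔ ∃s.¬F): entailed.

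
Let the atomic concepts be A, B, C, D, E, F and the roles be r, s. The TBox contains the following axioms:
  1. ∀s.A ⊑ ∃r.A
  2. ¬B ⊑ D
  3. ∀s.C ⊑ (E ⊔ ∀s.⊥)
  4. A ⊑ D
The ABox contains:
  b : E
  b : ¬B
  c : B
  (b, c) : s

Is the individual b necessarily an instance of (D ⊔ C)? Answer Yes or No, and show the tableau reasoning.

1. b : (D ⊔ C)?  L(b) = {E, ¬B} ∪ {(¬D ⊓ ¬C)}
   clash {D, ¬D} at b — b ∈ (D ⊔ C)
2. Hence b : (D ⊔ C): entailed.

Yes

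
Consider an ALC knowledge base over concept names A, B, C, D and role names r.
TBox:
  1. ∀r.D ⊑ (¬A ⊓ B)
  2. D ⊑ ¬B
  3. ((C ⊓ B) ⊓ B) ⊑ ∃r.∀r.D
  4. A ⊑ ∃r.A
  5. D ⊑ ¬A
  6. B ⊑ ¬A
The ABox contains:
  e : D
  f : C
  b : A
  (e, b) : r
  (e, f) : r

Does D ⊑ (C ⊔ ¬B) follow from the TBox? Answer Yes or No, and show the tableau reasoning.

Yes

1. D ⊑ (C ⊔ ¬B)  ⇔  (D ⊓ (¬C ⊓ B)) unsat w.r.t. T
   all branches close; clash {B, ¬B} at x₀
2. Hence D ⊑ (C ⊔ ¬B): entailed.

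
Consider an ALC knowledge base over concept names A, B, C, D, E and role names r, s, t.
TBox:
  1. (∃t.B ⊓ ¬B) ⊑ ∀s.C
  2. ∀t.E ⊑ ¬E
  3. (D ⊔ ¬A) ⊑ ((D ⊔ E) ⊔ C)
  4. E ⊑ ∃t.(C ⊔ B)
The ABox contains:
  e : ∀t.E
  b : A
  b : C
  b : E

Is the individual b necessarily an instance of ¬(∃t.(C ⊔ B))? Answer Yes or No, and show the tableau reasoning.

No

1. b : ¬(∃t.(C ⊔ B))?  L(b) = {A, C, E} ∪ {∃t.(C ⊔ B)}
   open: L(b) ⊇ {A, C, E, ¬D, ∀t.¬B, …} (+ ∃-successors) — b ∉ ¬(∃t.(C ⊔ B)) possible
2. Hence b : ¬(∃t.(C ⊔ B)): not entailed.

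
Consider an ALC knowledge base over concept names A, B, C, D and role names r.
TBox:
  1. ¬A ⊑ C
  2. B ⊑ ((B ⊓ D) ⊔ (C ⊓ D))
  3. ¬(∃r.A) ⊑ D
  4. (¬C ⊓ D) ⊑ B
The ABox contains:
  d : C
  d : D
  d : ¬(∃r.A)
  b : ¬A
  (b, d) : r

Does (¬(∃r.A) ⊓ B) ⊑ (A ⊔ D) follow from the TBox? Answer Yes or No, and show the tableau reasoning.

1. (¬(∃r.A) ⊓ B) ⊑ (A ⊔ D)  ⇔  ((∀r.¬A ⊓ B) ⊓ (¬A ⊓ ¬D)) unsat w.r.t. T
   all branches close; clash {D, ¬D} at x₀
2. Hence (¬(∃r.A) ⊓ B) ⊑ (A ⊔ D): entailed.

Yes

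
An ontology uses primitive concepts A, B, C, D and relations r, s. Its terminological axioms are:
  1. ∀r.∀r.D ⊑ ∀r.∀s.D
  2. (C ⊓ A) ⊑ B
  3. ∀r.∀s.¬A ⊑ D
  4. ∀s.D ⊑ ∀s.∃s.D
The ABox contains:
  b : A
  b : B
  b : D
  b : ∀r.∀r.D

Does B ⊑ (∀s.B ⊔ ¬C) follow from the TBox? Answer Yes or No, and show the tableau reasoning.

1. B ⊑ (∀s.B ⊔ ¬C)  ⇔  (B ⊓ (∃s.¬B ⊓ C)) unsat w.r.t. T
   open: L(x₀) ⊇ {B, C, ∃r.∃r.¬D, ∃r.∃s.A, ∃s.¬B, …} (+ ∃-successors)
2. Hence B ⊑ (∀s.B ⊔ ¬C): not entailed.

No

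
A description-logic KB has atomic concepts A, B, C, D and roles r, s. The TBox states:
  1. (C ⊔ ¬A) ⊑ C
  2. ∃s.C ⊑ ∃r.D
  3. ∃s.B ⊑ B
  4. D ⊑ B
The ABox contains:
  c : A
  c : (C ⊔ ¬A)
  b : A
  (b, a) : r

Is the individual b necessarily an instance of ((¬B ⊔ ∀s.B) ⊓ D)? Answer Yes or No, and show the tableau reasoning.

No

1. b : ((¬B ⊔ ∀s.B) ⊓ D)?  L(b) = {A} ∪ {((B ⊓ ∃s.¬B) ⊔ ¬D)}
   open: L(b) ⊇ {A, ¬C, ¬D, ∀s.¬B, ∀s.¬C} — b ∉ ((¬B ⊔ ∀s.B) ⊓ D) possible
2. Hence b : ((¬B ⊔ ∀s.B) ⊓ D): not entailed.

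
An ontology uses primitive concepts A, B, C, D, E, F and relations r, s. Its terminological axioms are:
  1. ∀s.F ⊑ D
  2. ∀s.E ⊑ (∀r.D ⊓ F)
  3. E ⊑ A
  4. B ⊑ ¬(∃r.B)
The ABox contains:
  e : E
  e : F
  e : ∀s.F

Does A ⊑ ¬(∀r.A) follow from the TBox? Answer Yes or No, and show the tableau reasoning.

1. A ⊑ ¬(∀r.A)  ⇔  (A ⊓ ∀r.A) unsat w.r.t. T
   open: L(x₀) ⊇ {A, ¬B, ∀r.A, ∃s.¬E, ∃s.¬F} (+ ∃-successors)
2. Hence A ⊑ ¬(∀r.A): not entailed.

No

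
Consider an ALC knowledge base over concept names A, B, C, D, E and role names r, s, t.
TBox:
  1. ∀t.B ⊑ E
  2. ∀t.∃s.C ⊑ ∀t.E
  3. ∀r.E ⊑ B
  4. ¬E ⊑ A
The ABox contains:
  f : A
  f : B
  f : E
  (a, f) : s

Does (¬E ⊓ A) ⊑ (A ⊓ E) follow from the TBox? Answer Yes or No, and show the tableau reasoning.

1. (¬E ⊓ A) ⊑ (A ⊓ E)  ⇔  ((¬E ⊓ A) ⊓ (¬A ⊔ ¬E)) unsat w.r.t. T
   open: L(x₀) ⊇ {A, ¬E, ∃r.¬E, ∃t.¬B, ∃t.∀s.¬C} (+ ∃-successors)
2. Hence (¬E ⊓ A) ⊑ (A ⊓ E): not entailed.

No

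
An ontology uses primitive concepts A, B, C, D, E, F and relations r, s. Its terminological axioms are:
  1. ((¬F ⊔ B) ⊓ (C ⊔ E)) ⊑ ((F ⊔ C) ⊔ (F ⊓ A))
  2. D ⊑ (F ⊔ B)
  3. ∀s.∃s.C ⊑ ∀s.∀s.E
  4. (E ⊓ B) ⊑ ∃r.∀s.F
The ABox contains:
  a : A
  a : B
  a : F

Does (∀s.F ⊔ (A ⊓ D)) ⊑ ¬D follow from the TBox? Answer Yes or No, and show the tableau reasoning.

1. (∀s.F ⊔ (A ⊓ D)) ⊑ ¬D  ⇔  ((∀s.F ⊔ (A ⊓ D)) ⊓ D) unsat w.r.t. T
   apply at x₀: D⊑(F ⊔ B)
   open: L(x₀) ⊇ {D, F, ¬B, ¬E, ∀s.F, …} (+ ∃-successors)
2. Hence (∀s.F ⊔ (A ⊓ D)) ⊑ ¬D: not entailed.

No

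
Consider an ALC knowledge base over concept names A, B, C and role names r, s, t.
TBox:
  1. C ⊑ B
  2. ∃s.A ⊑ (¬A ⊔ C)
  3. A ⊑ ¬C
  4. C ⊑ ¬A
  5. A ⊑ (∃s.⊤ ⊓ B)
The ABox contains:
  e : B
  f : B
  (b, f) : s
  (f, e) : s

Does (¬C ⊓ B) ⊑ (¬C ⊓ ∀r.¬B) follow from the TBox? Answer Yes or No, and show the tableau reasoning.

No

1. (¬C ⊓ B) ⊑ (¬C ⊓ ∀r.¬B)  ⇔  ((¬C ⊓ B) ⊓ (C ⊔ ∃r.B)) unsat w.r.t. T
   open: L(x₀) ⊇ {B, ¬A, ¬C, ∀s.¬A, ∃r.B} (+ ∃-successors)
2. Hence (¬C ⊓ B) ⊑ (¬C ⊓ ∀r.¬B): not entailed.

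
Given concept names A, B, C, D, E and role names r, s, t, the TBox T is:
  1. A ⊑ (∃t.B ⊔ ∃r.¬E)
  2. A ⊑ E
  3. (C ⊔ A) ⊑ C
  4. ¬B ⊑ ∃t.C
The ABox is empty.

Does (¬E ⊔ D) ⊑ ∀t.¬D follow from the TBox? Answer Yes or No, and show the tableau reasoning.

No

1. (¬E ⊔ D) ⊑ ∀t.¬D  ⇔  ((¬E ⊔ D) ⊓ ∃t.D) unsat w.r.t. T
   open: L(x₀) ⊇ {B, ¬A, ¬C, ¬E, ∃t.D} (+ ∃-successors)
2. Hence (¬E ⊔ D) ⊑ ∀t.¬D: not entailed.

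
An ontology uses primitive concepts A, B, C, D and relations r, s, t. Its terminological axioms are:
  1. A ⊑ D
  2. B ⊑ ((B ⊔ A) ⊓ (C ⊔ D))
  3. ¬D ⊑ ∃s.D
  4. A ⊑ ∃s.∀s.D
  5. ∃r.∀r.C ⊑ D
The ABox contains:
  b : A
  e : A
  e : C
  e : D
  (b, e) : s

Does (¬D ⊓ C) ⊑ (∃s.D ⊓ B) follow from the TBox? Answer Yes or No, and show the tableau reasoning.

1. (¬D ⊓ C) ⊑ (∃s.D ⊓ B)  ⇔  ((¬D ⊓ C) ⊓ (∀s.¬D ⊔ ¬B)) unsat w.r.t. T
   apply at x₀: ¬D⊑∃s.D
   open: L(x₀) ⊇ {C, ¬A, ¬B, ¬D, ∀r.∃r.¬C, …} (+ ∃-successors)
2. Hence (¬D ⊓ C) ⊑ (∃s.D ⊓ B): not entailed.

No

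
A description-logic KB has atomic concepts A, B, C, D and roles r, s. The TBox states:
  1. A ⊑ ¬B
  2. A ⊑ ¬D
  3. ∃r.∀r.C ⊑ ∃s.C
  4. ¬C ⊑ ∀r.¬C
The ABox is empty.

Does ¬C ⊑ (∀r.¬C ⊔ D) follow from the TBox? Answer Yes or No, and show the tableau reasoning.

1. ¬C ⊑ (∀r.¬C ⊔ D)  ⇔  (¬C ⊓ (∃r.C ⊓ ¬D)) unsat w.r.t. T
   all branches close; clash {C, ¬C} at an ∃-successor
2. Hence ¬C ⊑ (∀r.¬C ⊔ D): entailed.

Yes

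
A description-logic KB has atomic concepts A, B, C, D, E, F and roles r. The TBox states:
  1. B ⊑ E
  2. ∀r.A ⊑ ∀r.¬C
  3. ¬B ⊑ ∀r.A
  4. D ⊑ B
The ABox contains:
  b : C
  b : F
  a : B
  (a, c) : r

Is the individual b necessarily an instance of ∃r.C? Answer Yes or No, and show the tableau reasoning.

1. b : ∃r.C?  L(b) = {C, F} ∪ {∀r.¬C}
   open: L(b) ⊇ {B, C, E, F, ∀r.¬C} — b ∉ ∃r.C possible
2. Hence b : ∃r.C: not entailed.

No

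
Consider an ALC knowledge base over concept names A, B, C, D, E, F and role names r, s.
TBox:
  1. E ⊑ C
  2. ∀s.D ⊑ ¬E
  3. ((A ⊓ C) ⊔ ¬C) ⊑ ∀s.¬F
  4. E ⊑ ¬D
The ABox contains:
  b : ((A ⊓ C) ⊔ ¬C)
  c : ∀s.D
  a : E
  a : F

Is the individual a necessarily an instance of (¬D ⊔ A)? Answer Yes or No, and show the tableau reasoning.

1. a : (¬D ⊔ A)?  L(a) = {E, F} ∪ {(D ⊓ ¬A)}
   clash {D, ¬D} at a — a ∈ (¬D ⊔ A)
2. Hence a : (¬D ⊔ A): entailed.

Yes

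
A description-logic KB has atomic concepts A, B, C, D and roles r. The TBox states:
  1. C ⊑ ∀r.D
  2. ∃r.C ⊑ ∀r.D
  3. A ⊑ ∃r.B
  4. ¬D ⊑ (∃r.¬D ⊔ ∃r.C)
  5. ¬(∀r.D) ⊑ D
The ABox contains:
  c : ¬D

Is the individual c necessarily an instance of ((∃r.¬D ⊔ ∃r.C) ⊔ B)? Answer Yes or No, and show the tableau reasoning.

1. c : ((∃r.¬D ⊔ ∃r.C) ⊔ B)?  L(c) = {¬D} ∪ {((∀r.D ⊓ ∀r.¬C) ⊓ ¬B)}
   clash {C, ¬C} at an ∃-successor — c ∈ ((∃r.¬D ⊔ ∃r.C) ⊔ B)
2. Hence c : ((∃r.¬D ⊔ ∃r.C) ⊔ B): entailed.

Yes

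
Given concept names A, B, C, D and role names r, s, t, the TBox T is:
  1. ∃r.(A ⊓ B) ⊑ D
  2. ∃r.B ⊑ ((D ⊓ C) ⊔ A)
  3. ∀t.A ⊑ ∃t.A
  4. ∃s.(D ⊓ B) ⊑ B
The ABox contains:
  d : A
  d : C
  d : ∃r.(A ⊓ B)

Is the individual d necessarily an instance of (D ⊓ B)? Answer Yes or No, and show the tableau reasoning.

1. d : (D ⊓ B)?  L(d) = {A, C, ∃r.(A ⊓ B)} ∪ {(¬D ⊔ ¬B)}
   apply at d: ∃r.(A ⊓ B)⊑D
   open: L(d) ⊇ {A, C, D, ¬B, ∀s.(¬D ⊔ ¬B), …} (+ ∃-successors) — d ∉ (D ⊓ B) possible
2. Hence d : (D ⊓ B): not entailed.

No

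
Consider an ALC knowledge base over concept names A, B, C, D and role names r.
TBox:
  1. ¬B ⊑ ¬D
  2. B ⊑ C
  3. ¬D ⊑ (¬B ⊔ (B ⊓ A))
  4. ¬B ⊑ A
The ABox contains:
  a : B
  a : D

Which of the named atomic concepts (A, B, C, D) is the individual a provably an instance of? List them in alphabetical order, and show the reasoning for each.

1. a : A?  L(a) = {B, D} ∪ {¬A}
   apply at a: B⊑C
   open: L(a) ⊇ {B, C, D, ¬A} — a ∉ A possible
2. a : B?  L(a) = {B, D} ∪ {¬B}
   clash {B, ¬B} at a — a ∈ B
3. a : C?  L(a) = {B, D} ∪ {¬C}
   clash {C, ¬C} at a — a ∈ C
4. a : D?  L(a) = {B, D} ∪ {¬D}
   clash {D, ¬D} at a — a ∈ D
5. Entailed for a: {B, C, D}

{B, C, D}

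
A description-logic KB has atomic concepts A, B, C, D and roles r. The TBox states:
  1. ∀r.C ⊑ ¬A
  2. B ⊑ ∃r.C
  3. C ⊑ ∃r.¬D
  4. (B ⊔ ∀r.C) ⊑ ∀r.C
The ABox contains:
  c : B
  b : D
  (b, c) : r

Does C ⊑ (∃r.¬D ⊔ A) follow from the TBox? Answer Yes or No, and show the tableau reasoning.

1. C ⊑ (∃r.¬D ⊔ A)  ⇔  (C ⊓ (∀r.D ⊓ ¬A)) unsat w.r.t. T
   all branches close; clash {D, ¬D} at an ∃-successor
2. Hence C ⊑ (∃r.¬D ⊔ A): entailed.

Yes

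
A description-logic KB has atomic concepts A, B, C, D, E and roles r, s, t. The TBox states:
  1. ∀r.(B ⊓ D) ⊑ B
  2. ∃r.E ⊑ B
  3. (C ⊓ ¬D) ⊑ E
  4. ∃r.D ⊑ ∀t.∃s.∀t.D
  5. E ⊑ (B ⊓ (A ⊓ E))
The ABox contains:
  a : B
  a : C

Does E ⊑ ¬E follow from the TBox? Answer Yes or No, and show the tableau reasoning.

No

1. E ⊑ ¬E  ⇔  (E ⊓ E) unsat w.r.t. T
   apply at x₀: E⊑(B ⊓ (A ⊓ E))
   open: L(x₀) ⊇ {A, B, E, ∀r.¬D}
2. Hence E ⊑ ¬E: not entailed.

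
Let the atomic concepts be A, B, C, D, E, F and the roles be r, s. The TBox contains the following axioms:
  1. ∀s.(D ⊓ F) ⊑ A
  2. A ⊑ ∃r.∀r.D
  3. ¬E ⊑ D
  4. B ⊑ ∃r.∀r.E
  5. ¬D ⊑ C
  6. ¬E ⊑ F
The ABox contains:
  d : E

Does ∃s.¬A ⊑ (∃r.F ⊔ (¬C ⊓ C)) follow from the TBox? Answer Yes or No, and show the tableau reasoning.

No

1. ∃s.¬A ⊑ (∃r.F ⊔ (¬C ⊓ C))  ⇔  (∃s.¬A ⊓ (∀r.¬F ⊓ (C ⊔ ¬C))) unsat w.r.t. T
   open: L(x₀) ⊇ {C, D, E, ¬A, ¬B, …} (+ ∃-successors)
2. Hence ∃s.¬A ⊑ (∃r.F ⊔ (¬C ⊓ C)): not entailed.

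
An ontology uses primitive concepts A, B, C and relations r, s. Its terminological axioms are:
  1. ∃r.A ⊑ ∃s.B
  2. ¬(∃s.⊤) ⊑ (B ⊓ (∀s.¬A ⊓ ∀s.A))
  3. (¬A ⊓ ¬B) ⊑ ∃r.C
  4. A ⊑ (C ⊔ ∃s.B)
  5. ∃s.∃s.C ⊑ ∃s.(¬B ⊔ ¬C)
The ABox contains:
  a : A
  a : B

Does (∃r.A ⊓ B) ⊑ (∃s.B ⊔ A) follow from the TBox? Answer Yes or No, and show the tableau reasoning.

Yes

1. (∃r.A ⊓ B) ⊑ (∃s.B ⊔ A)  ⇔  ((∃r.A ⊓ B) ⊓ (∀s.¬B ⊓ ¬A)) unsat w.r.t. T
   all branches close; clash {A, ¬A} at an ∃-successor
2. Hence (∃r.A ⊓ B) ⊑ (∃s.B ⊔ A): entailed.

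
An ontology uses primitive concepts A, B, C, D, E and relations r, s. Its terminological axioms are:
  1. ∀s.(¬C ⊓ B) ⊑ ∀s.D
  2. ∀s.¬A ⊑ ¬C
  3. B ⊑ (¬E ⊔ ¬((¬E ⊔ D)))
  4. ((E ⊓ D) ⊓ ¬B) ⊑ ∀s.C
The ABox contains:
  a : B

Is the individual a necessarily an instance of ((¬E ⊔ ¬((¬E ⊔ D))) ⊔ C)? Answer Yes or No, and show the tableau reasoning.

Yes

1. a : ((¬E ⊔ ¬((¬E ⊔ D))) ⊔ C)?  L(a) = {B} ∪ {((E ⊓ (¬E ⊔ D)) ⊓ ¬C)}
   clash {D, ¬D} at a — a ∈ ((¬E ⊔ ¬((¬E ⊔ D))) ⊔ C)
2. Hence a : ((¬E ⊔ ¬((¬E ⊔ D))) ⊔ C): entailed.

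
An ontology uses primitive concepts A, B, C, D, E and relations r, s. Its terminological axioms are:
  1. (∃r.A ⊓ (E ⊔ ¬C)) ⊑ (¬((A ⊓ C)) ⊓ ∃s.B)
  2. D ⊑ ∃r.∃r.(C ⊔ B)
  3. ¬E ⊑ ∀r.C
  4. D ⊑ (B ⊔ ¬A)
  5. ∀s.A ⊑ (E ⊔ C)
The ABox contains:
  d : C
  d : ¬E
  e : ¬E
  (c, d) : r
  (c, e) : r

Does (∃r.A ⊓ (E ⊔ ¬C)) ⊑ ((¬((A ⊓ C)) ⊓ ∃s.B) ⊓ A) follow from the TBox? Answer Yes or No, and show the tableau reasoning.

No

1. (∃r.A ⊓ (E ⊔ ¬C)) ⊑ ((¬((A ⊓ C)) ⊓ ∃s.B) ⊓ A)  ⇔  ((∃r.A ⊓ (E ⊔ ¬C)) ⊓ (((A ⊓ C) ⊔ ∀s.¬B) ⊔ ¬A)) unsat w.r.t. T
   apply at x₀: (∃r.A ⊓ (E ⊔ ¬C))⊑(¬((A ⊓ C)) ⊓ ∃s.B)
   open: L(x₀) ⊇ {E, ¬A, ¬D, ∃r.A, ∃s.B, …} (+ ∃-successors)
2. Hence (∃r.A ⊓ (E ⊔ ¬C)) ⊑ ((¬((A ⊓ C)) ⊓ ∃s.B) ⊓ A): not entailed.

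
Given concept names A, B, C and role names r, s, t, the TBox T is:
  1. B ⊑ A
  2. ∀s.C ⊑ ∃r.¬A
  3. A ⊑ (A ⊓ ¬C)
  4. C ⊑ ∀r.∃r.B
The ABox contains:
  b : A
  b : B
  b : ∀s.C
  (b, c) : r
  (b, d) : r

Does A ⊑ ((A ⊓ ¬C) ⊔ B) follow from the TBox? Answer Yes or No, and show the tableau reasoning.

1. A ⊑ ((A ⊓ ¬C) ⊔ B)  ⇔  (A ⊓ ((¬A ⊔ C) ⊓ ¬B)) unsat w.r.t. T
   all branches close; clash {C, ¬C} at x₀
2. Hence A ⊑ ((A ⊓ ¬C) ⊔ B): entailed.

Yes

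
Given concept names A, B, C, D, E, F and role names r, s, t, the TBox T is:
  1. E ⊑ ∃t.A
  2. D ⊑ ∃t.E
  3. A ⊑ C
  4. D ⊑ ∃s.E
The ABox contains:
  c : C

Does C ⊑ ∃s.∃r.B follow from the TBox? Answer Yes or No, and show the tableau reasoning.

No

1. C ⊑ ∃s.∃r.B  ⇔  (C ⊓ ∀s.∀r.¬B) unsat w.r.t. T
   open: L(x₀) ⊇ {C, ¬D, ¬E, ∀s.∀r.¬B}
2. Hence C ⊑ ∃s.∃r.B: not entailed.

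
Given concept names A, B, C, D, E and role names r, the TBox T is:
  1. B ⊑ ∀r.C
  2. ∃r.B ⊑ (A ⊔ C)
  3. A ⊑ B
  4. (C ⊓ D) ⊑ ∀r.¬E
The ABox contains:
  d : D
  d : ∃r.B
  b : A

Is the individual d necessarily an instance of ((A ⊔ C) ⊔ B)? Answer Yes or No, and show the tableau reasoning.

Yes

1. d : ((A ⊔ C) ⊔ B)?  L(d) = {D, ∃r.B} ∪ {((¬A ⊓ ¬C) ⊓ ¬B)}
   clash {C, ¬C} at d — d ∈ ((A ⊔ C) ⊔ B)
2. Hence d : ((A ⊔ C) ⊔ B): entailed.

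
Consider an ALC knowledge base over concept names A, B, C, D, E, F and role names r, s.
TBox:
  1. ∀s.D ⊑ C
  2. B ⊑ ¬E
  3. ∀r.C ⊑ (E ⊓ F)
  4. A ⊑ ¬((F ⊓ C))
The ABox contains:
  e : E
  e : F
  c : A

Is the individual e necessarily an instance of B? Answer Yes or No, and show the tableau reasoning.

1. e : B?  L(e) = {E, F} ∪ {¬B}
   open: L(e) ⊇ {E, F, ¬A, ¬B, ∃r.¬C, …} (+ ∃-successors) — e ∉ B possible
2. Hence e : B: not entailed.

No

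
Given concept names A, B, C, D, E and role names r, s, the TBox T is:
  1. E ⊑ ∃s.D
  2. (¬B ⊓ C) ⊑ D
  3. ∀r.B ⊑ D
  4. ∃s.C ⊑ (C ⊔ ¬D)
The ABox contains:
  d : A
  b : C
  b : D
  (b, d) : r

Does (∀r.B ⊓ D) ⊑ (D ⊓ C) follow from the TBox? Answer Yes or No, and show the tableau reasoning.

1. (∀r.B ⊓ D) ⊑ (D ⊓ C)  ⇔  ((∀r.B ⊓ D) ⊓ (¬D ⊔ ¬C)) unsat w.r.t. T
   open: L(x₀) ⊇ {D, ¬C, ¬E, ∀r.B, ∀s.¬C}
2. Hence (∀r.B ⊓ D) ⊑ (D ⊓ C): not entailed.

No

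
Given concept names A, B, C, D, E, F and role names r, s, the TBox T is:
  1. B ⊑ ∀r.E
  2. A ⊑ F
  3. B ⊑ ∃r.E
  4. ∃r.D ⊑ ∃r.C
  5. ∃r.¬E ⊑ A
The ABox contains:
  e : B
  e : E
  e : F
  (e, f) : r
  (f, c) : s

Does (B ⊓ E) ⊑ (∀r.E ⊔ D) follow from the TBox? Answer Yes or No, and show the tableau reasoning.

1. (B ⊓ E) ⊑ (∀r.E ⊔ D)  ⇔  ((B ⊓ E) ⊓ (∃r.¬E ⊓ ¬D)) unsat w.r.t. T
   all branches close; clash {E, ¬E} at an ∃-successor
2. Hence (B ⊓ E) ⊑ (∀r.E ⊔ D): entailed.

Yes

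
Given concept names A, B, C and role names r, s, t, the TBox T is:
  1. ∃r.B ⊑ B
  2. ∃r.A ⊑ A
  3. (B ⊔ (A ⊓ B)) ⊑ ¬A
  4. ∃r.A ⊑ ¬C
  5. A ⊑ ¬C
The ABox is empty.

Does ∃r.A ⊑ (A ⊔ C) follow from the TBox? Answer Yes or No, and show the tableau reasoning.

Yes

1. ∃r.A ⊑ (A ⊔ C)  ⇔  (∃r.A ⊓ (¬A ⊓ ¬C)) unsat w.r.t. T
   all branches close; clash {A, ¬A} at x₀
2. Hence ∃r.A ⊑ (A ⊔ C): entailed.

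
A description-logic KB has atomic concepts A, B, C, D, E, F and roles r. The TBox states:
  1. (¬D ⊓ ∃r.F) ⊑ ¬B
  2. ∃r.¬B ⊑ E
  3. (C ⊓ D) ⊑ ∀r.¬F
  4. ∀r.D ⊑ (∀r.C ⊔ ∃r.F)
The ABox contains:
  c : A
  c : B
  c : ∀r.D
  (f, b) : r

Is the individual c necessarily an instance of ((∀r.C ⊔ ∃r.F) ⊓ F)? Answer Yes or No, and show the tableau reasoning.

No

1. c : ((∀r.C ⊔ ∃r.F) ⊓ F)?  L(c) = {A, B, ∀r.D} ∪ {((∃r.¬C ⊓ ∀r.¬F) ⊔ ¬F)}
   apply at c: ∀r.D⊑(∀r.C ⊔ ∃r.F)
   open: L(c) ⊇ {A, B, D, ¬C, ¬F, …} — c ∉ ((∀r.C ⊔ ∃r.F) ⊓ F) possible
2. Hence c : ((∀r.C ⊔ ∃r.F) ⊓ F): not entailed.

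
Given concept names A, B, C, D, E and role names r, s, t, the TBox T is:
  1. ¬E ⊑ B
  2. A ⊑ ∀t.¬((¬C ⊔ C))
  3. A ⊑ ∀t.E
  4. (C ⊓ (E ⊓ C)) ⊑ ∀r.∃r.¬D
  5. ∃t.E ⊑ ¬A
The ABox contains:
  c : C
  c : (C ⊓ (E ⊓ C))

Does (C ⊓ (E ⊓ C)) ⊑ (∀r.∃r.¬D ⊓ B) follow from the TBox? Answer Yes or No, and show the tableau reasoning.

1. (C ⊓ (E ⊓ C)) ⊑ (∀r.∃r.¬D ⊓ B)  ⇔  ((C ⊓ (E ⊓ C)) ⊓ (∃r.∀r.D ⊔ ¬B)) unsat w.r.t. T
   apply at x₀: (C ⊓ (E ⊓ C))⊑∀r.∃r.¬D
   open: L(x₀) ⊇ {C, E, ¬A, ¬B, ∀r.∃r.¬D}
2. Hence (C ⊓ (E ⊓ C)) ⊑ (∀r.∃r.¬D ⊓ B): not entailed.

No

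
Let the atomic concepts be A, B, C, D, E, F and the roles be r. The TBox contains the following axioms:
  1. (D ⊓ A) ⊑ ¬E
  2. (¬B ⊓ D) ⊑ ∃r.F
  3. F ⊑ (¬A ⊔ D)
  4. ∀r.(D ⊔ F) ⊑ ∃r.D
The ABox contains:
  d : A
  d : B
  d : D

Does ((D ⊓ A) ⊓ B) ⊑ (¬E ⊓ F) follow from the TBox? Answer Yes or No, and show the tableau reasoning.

1. ((D ⊓ A) ⊓ B) ⊑ (¬E ⊓ F)  ⇔  (((D ⊓ A) ⊓ B) ⊓ (E ⊔ ¬F)) unsat w.r.t. T
   apply at x₀: (D ⊓ A)⊑¬E
   open: L(x₀) ⊇ {A, B, D, ¬E, ¬F, …} (+ ∃-successors)
2. Hence ((D ⊓ A) ⊓ B) ⊑ (¬E ⊓ F): not entailed.

No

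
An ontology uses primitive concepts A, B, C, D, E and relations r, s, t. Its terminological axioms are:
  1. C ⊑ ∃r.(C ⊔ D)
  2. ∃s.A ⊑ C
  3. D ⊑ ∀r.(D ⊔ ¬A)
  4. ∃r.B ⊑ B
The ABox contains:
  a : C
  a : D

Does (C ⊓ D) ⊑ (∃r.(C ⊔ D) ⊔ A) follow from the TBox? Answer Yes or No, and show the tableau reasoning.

Yes

1. (C ⊓ D) ⊑ (∃r.(C ⊔ D) ⊔ A)  ⇔  ((C ⊓ D) ⊓ (∀r.(¬C ⊓ ¬D) ⊓ ¬A)) unsat w.r.t. T
   all branches close; clash {D, ¬D} at an ∃-successor
2. Hence (C ⊓ D) ⊑ (∃r.(C ⊔ D) ⊔ A): entailed.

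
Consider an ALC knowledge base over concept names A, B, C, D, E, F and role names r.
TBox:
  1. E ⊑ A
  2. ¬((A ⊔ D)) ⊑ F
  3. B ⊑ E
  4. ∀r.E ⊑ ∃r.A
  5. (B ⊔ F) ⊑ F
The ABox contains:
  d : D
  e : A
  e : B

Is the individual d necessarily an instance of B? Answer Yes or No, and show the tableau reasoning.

1. d : B?  L(d) = {D} ∪ {¬B}
   open: L(d) ⊇ {D, ¬B, ¬E, ¬F, ∃r.¬E} (+ ∃-successors) — d ∉ B possible
2. Hence d : B: not entailed.

No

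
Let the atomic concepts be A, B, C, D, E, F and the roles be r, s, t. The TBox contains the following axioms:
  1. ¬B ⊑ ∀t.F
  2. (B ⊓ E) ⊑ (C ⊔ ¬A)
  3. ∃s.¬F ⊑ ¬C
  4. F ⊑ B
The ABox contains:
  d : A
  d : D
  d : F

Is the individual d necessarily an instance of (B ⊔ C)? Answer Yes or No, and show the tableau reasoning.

1. d : (B ⊔ C)?  L(d) = {A, D, F} ∪ {(¬B ⊓ ¬C)}
   clash {B, ¬B} at d — d ∈ (B ⊔ C)
2. Hence d : (B ⊔ C): entailed.

Yes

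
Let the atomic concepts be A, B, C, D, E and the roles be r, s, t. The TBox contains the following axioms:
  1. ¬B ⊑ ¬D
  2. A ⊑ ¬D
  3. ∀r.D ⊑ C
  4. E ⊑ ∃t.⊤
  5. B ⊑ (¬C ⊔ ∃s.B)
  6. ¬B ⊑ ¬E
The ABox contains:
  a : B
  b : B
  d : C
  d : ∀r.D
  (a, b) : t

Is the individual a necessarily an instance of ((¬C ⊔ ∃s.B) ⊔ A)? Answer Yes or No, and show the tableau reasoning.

1. a : ((¬C ⊔ ∃s.B) ⊔ A)?  L(a) = {B} ∪ {((C ⊓ ∀s.¬B) ⊓ ¬A)}
   clash {B, ¬B} at an ∃-successor — a ∈ ((¬C ⊔ ∃s.B) ⊔ A)
2. Hence a : ((¬C ⊔ ∃s.B) ⊔ A): entailed.

Yes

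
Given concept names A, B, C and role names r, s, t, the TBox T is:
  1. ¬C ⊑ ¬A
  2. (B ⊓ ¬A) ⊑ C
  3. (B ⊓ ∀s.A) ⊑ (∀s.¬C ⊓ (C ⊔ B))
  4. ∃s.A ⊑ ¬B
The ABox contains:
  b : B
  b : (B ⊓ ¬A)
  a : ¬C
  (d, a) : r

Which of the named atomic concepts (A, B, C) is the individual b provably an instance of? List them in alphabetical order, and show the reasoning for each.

{B, C}

1. b : A?  L(b) = {B, (B ⊓ ¬A)} ∪ {¬A}
   apply at b: (B ⊓ ¬A)⊑C
   open: L(b) ⊇ {B, C, ¬A, ∀s.¬A, ∃s.¬A} (+ ∃-successors) — b ∉ A possible
2. b : B?  L(b) = {B, (B ⊓ ¬A)} ∪ {¬B}
   clash {B, ¬B} at b — b ∈ B
3. b : C?  L(b) = {B, (B ⊓ ¬A)} ∪ {¬C}
   clash {C, ¬C} at b — b ∈ C
4. Entailed for b: {B, C}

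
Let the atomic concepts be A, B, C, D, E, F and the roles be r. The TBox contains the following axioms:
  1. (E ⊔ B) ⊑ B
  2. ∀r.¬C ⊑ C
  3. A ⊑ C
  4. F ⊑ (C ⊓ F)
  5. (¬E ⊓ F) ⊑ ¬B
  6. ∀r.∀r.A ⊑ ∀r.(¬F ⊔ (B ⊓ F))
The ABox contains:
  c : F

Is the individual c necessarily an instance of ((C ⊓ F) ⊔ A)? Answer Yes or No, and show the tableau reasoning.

1. c : ((C ⊓ F) ⊔ A)?  L(c) = {F} ∪ {((¬C ⊔ ¬F) ⊓ ¬A)}
   clash {F, ¬F} at c — c ∈ ((C ⊓ F) ⊔ A)
2. Hence c : ((C ⊓ F) ⊔ A): entailed.

Yes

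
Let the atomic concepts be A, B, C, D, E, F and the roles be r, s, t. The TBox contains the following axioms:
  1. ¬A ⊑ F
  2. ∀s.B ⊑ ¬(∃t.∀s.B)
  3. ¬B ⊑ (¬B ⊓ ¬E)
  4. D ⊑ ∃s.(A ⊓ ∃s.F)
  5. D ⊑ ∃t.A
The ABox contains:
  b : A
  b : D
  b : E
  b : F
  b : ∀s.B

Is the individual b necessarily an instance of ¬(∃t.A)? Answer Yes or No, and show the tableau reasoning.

1. b : ¬(∃t.A)?  L(b) = {A, D, E, F, ∀s.B} ∪ {∃t.A}
   apply at b: ∀s.B⊑¬(∃t.∀s.B); D⊑∃s.(A ⊓ ∃s.F)
   open: L(b) ⊇ {A, B, D, E, F, …} (+ ∃-successors) — b ∉ ¬(∃t.A) possible
2. Hence b : ¬(∃t.A): not entailed.

No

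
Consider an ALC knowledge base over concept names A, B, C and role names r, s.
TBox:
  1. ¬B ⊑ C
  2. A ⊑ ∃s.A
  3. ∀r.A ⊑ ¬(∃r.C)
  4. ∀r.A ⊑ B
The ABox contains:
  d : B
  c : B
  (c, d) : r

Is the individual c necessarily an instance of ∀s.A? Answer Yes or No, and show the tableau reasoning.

No

1. c : ∀s.A?  L(c) = {B} ∪ {∃s.¬A}
   open: L(c) ⊇ {B, ¬A, ∃r.¬A, ∃s.¬A} (+ ∃-successors) — c ∉ ∀s.A possible
2. Hence c : ∀s.A: not entailed.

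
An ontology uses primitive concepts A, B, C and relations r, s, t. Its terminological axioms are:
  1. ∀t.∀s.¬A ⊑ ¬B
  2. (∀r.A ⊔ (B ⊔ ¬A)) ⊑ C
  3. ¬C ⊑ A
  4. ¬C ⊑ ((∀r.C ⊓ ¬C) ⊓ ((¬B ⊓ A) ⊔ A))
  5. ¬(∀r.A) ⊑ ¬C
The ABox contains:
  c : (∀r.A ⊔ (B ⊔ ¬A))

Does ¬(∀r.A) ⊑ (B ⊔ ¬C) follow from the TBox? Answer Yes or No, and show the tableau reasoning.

Yes

1. ¬(∀r.A) ⊑ (B ⊔ ¬C)  ⇔  (∃r.¬A ⊓ (¬B ⊓ C)) unsat w.r.t. T
   all branches close; clash {C, ¬C} at x₀
2. Hence ¬(∀r.A) ⊑ (B ⊔ ¬C): entailed.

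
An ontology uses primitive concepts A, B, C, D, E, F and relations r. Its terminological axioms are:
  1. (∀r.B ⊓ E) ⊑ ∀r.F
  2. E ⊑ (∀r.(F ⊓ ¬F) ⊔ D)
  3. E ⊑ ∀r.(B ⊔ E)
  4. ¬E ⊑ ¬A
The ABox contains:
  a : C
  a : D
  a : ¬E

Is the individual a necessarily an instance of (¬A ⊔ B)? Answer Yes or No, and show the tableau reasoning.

Yes

1. a : (¬A ⊔ B)?  L(a) = {C, D, ¬E} ∪ {(A ⊓ ¬B)}
   clash {A, ¬A} at a — a ∈ (¬A ⊔ B)
2. Hence a : (¬A ⊔ B): entailed.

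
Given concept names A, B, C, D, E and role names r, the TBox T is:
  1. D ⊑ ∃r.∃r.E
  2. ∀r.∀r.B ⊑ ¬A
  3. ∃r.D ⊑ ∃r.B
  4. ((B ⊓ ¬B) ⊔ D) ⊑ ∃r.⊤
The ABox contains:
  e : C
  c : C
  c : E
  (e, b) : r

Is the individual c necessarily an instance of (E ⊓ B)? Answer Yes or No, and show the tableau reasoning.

1. c : (E ⊓ B)?  L(c) = {C, E} ∪ {(¬E ⊔ ¬B)}
   open: L(c) ⊇ {C, E, ¬B, ¬D, ∀r.¬D, …} (+ ∃-successors) — c ∉ (E ⊓ B) possible
2. Hence c : (E ⊓ B): not entailed.

No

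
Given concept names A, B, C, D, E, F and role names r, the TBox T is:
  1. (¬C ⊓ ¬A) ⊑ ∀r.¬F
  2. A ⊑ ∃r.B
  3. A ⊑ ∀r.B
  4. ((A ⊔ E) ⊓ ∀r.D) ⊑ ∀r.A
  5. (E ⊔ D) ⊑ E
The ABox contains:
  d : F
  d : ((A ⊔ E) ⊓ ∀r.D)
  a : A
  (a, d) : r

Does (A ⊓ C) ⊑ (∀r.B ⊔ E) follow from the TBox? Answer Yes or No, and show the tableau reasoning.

1. (A ⊓ C) ⊑ (∀r.B ⊔ E)  ⇔  ((A ⊓ C) ⊓ (∃r.¬B ⊓ ¬E)) unsat w.r.t. T
   all branches close; clash {E, ¬E} at x₀
2. Hence (A ⊓ C) ⊑ (∀r.B ⊔ E): entailed.

Yes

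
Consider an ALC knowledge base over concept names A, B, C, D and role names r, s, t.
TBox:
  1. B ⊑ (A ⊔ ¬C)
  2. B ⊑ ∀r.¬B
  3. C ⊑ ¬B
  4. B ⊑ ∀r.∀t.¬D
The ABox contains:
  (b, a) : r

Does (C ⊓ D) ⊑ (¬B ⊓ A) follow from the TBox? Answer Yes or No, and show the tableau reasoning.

No

1. (C ⊓ D) ⊑ (¬B ⊓ A)  ⇔  ((C ⊓ D) ⊓ (B ⊔ ¬A)) unsat w.r.t. T
   apply at x₀: C⊑¬B
   open: L(x₀) ⊇ {C, D, ¬A, ¬B}
2. Hence (C ⊓ D) ⊑ (¬B ⊓ A): not entailed.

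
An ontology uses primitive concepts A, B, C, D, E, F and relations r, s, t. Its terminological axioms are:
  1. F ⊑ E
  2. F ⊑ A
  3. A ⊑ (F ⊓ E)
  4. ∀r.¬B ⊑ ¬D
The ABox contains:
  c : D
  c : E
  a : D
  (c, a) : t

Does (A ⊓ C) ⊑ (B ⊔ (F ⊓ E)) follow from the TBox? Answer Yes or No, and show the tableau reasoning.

1. (A ⊓ C) ⊑ (B ⊔ (F ⊓ E))  ⇔  ((A ⊓ C) ⊓ (¬B ⊓ (¬F ⊔ ¬E))) unsat w.r.t. T
   all branches close; clash {E, ¬E} at x₀
2. Hence (A ⊓ C) ⊑ (B ⊔ (F ⊓ E)): entailed.

Yes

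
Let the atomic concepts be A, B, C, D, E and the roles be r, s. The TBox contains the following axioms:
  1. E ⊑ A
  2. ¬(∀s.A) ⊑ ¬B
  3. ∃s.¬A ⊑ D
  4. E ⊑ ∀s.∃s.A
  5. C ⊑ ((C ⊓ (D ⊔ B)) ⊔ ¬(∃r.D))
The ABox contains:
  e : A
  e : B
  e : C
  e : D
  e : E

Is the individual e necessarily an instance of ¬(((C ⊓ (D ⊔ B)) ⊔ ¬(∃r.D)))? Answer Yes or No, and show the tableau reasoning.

1. e : ¬(((C ⊓ (D ⊔ B)) ⊔ ¬(∃r.D)))?  L(e) = {A, B, C, D, E} ∪ {((C ⊓ (D ⊔ B)) ⊔ ∀r.¬D)}
   apply at e: E⊑∀s.∃s.A
   open: L(e) ⊇ {A, B, C, D, E, …} — e ∉ ¬(((C ⊓ (D ⊔ B)) ⊔ ¬(∃r.D))) possible
2. Hence e : ¬(((C ⊓ (D ⊔ B)) ⊔ ¬(∃r.D))): not entailed.

No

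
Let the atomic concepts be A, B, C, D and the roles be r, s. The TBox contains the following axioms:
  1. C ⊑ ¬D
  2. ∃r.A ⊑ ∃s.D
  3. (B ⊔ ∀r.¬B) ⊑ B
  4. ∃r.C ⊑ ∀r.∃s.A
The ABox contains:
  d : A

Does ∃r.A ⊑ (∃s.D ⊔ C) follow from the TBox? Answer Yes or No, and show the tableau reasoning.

Yes

1. ∃r.A ⊑ (∃s.D ⊔ C)  ⇔  (∃r.A ⊓ (∀s.¬D ⊓ ¬C)) unsat w.r.t. T
   all branches close; clash {D, ¬D} at an ∃-successor
2. Hence ∃r.A ⊑ (∃s.D ⊔ C): entailed.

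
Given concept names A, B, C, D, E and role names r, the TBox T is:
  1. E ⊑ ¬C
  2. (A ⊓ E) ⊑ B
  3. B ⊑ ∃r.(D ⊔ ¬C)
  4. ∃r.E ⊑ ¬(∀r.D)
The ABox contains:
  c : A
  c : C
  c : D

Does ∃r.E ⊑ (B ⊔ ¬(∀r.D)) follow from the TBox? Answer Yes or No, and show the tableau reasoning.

1. ∃r.E ⊑ (B ⊔ ¬(∀r.D))  ⇔  (∃r.E ⊓ (¬B ⊓ ∀r.D)) unsat w.r.t. T
   all branches close; clash {B, ¬B} at x₀
2. Hence ∃r.E ⊑ (B ⊔ ¬(∀r.D)): entailed.

Yes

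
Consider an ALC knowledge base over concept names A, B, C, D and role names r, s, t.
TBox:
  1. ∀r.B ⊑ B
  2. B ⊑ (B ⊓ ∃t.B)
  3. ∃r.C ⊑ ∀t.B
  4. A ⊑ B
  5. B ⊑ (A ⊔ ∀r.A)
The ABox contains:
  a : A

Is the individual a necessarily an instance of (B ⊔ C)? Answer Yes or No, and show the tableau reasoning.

1. a : (B ⊔ C)?  L(a) = {A} ∪ {(¬B ⊓ ¬C)}
   clash {B, ¬B} at a — a ∈ (B ⊔ C)
2. Hence a : (B ⊔ C): entailed.

Yes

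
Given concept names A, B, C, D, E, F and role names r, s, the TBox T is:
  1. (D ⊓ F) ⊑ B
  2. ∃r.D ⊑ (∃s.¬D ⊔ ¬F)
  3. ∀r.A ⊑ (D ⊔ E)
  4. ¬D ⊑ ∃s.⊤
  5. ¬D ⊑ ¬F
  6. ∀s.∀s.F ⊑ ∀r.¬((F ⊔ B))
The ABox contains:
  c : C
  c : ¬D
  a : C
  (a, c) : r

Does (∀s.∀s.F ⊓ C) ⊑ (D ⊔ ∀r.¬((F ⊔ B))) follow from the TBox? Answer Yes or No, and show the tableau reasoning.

Yes

1. (∀s.∀s.F ⊓ C) ⊑ (D ⊔ ∀r.¬((F ⊔ B)))  ⇔  ((∀s.∀s.F ⊓ C) ⊓ (¬D ⊓ ∃r.(F ⊔ B))) unsat w.r.t. T
   all branches close; clash {B, ¬B} at an ∃-successor
2. Hence (∀s.∀s.F ⊓ C) ⊑ (D ⊔ ∀r.¬((F ⊔ B))): entailed.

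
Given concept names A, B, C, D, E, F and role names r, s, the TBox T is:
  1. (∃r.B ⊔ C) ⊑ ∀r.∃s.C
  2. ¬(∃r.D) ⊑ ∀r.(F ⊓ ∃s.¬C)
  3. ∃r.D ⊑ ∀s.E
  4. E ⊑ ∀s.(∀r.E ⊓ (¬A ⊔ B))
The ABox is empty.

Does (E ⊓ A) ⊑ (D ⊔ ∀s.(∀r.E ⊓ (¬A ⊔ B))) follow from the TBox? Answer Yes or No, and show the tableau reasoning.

Yes

1. (E ⊓ A) ⊑ (D ⊔ ∀s.(∀r.E ⊓ (¬A ⊔ B)))  ⇔  ((E ⊓ A) ⊓ (¬D ⊓ ∃s.(∃r.¬E ⊔ (A ⊓ ¬B)))) unsat w.r.t. T
   all branches close; clash {B, ¬B} at an ∃-successor
2. Hence (E ⊓ A) ⊑ (D ⊔ ∀s.(∀r.E ⊓ (¬A ⊔ B))): entailed.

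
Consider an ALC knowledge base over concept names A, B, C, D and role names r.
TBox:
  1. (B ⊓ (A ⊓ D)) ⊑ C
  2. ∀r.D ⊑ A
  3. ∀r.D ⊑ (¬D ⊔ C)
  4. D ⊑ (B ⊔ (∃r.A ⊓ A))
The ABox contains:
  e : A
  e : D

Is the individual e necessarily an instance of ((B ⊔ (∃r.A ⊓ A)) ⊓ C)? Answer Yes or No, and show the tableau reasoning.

1. e : ((B ⊔ (∃r.A ⊓ A)) ⊓ C)?  L(e) = {A, D} ∪ {((¬B ⊓ (∀r.¬A ⊔ ¬A)) ⊔ ¬C)}
   apply at e: D⊑(B ⊔ (∃r.A ⊓ A))
   open: L(e) ⊇ {A, D, ¬B, ¬C, ∃r.A, …} (+ ∃-successors) — e ∉ ((B ⊔ (∃r.A ⊓ A)) ⊓ C) possible
2. Hence e : ((B ⊔ (∃r.A ⊓ A)) ⊓ C): not entailed.

No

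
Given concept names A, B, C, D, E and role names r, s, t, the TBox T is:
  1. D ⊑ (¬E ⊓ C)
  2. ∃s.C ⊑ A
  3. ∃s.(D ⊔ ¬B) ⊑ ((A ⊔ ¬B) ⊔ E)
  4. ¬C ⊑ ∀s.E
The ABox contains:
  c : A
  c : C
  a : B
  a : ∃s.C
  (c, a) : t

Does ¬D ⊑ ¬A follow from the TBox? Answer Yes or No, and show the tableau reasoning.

1. ¬D ⊑ ¬A  ⇔  (¬D ⊓ A) unsat w.r.t. T
   open: L(x₀) ⊇ {A, C, ¬D, ∀s.(¬D ⊓ B)}
2. Hence ¬D ⊑ ¬A: not entailed.

No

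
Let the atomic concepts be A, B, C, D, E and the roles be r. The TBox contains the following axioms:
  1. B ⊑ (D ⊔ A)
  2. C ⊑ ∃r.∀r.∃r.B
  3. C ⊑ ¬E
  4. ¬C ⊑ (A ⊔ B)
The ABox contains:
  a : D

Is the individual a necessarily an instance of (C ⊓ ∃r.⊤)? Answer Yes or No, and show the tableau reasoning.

1. a : (C ⊓ ∃r.⊤)?  L(a) = {D} ∪ {(¬C ⊔ ∀r.⊥)}
   open: L(a) ⊇ {A, D, ¬B, ¬C} — a ∉ (C ⊓ ∃r.⊤) possible
2. Hence a : (C ⊓ ∃r.⊤): not entailed.

No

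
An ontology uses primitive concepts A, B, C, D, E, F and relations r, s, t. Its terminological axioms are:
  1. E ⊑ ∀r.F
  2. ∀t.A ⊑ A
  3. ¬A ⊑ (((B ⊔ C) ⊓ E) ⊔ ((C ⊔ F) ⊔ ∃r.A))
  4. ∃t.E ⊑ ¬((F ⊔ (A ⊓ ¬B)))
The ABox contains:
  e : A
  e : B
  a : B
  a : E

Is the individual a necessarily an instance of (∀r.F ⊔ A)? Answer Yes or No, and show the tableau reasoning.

Yes

1. a : (∀r.F ⊔ A)?  L(a) = {B, E} ∪ {(∃r.¬F ⊓ ¬A)}
   clash {A, ¬A} at a — a ∈ (∀r.F ⊔ A)
2. Hence a : (∀r.F ⊔ A): entailed.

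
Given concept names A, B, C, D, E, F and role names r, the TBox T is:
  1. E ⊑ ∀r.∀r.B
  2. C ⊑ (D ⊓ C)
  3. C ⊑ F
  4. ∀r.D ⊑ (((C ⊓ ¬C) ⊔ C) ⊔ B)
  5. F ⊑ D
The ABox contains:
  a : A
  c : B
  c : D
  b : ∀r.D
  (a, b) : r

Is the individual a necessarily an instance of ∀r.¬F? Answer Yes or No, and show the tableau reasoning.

No

1. a : ∀r.¬F?  L(a) = {A} ∪ {∃r.F}
   open: L(a) ⊇ {A, ¬C, ¬E, ¬F, ∃r.F, …} (+ ∃-successors) — a ∉ ∀r.¬F possible
2. Hence a : ∀r.¬F: not entailed.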